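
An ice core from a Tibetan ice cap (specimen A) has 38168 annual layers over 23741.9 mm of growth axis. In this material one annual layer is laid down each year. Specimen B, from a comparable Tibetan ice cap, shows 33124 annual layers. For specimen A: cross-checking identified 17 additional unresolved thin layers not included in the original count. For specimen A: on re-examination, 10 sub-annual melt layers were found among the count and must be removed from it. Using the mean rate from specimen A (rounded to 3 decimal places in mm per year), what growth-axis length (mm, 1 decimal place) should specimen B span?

20603.1 mm

Specimen A: after corrections the count is 38168 − 10 + 17 = 38175 annual layers.
A: Extension rate ≈ 23741.9 / 38175 = 0.622 mm/yr.
B's length ≈ 0.622 × 33124 = 20603.1 mm.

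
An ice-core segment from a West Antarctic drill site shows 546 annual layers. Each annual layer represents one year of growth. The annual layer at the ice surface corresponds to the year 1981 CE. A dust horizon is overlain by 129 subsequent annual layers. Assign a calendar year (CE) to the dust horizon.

1852 CE

129 annual layers post-date the dust horizon.
Counting back 129 years from 1981 CE places the dust horizon in 1981 − 129 = 1852 CE.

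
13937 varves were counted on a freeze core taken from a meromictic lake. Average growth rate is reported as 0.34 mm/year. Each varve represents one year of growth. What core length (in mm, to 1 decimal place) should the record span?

4738.6 mm

The record spans 13937 years at 0.34 mm per year.
13937 years at 0.34 mm/year gives 0.34 × 13937 = 4738.6 mm.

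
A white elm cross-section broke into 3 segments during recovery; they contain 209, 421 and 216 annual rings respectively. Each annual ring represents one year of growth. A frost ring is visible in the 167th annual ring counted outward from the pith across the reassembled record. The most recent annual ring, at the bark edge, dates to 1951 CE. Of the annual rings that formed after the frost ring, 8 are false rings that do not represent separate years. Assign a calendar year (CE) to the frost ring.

Total annual rings = 209 + 421 + 216 = 846.
The frost ring sits at annual ring 167 from the pith, so 846 − 167 = 679 annual rings formed after it.
Removing the 8 false annual rings leaves 679 − 8 = 671 true annual rings beyond the frost ring.
1951 − 671 = 1280 CE.

1280 CE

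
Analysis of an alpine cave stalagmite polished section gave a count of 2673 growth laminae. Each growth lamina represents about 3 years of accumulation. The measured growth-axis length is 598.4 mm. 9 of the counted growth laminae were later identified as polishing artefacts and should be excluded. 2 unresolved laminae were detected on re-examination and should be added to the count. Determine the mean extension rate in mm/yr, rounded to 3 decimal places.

0.075 mm/yr

Correcting the raw count gives 2673 − 9 + 2 = 2666 true growth laminae.
2666 growth laminae at 3 years each span 2666 × 3 = 7998 years.
Extension rate ≈ 598.4 / 7998 = 0.075 mm/yr.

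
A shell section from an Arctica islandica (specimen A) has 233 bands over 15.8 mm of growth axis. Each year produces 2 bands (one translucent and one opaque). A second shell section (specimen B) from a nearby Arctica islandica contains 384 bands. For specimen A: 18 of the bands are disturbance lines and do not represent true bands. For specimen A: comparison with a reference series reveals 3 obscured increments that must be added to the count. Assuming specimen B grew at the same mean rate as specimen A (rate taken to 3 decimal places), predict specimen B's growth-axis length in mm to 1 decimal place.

Specimen A: after corrections the count is 233 − 18 + 3 = 218 bands.
Specimen A: dividing by 2 bands per year: 218 / 2 = 109 years.
A: Mean rate = 15.8 mm / 109 years ≈ 0.145 mm/yr.
Specimen B: with 2 bands per year, 384 / 2 = 192 years. For B, 0.145 mm/year × 192 years = 27.8 mm.

27.8 mm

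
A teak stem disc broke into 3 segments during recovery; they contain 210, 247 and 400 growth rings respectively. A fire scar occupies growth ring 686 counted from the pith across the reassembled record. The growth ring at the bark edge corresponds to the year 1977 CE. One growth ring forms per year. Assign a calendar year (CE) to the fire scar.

1806 CE

Total growth rings = 210 + 247 + 400 = 857.
The fire scar sits at growth ring 686 from the pith, so 857 − 686 = 171 growth rings formed after it.
Counting back 171 years from 1977 CE places the fire scar in 1977 − 171 = 1806 CE.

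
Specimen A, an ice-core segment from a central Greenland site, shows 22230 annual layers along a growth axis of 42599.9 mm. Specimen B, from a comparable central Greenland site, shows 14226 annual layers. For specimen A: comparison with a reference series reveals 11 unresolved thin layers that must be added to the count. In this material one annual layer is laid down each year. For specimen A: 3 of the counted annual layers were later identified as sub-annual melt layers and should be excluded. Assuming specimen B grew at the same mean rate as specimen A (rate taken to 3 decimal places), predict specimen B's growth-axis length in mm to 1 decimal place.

27257.0 mm

Specimen A: correcting the raw count gives 22230 − 3 + 11 = 22238 true annual layers.
A: Extension rate ≈ 42599.9 / 22238 = 1.916 mm/year.
Length of B = 1.916 × 14226 = 27257.0 mm.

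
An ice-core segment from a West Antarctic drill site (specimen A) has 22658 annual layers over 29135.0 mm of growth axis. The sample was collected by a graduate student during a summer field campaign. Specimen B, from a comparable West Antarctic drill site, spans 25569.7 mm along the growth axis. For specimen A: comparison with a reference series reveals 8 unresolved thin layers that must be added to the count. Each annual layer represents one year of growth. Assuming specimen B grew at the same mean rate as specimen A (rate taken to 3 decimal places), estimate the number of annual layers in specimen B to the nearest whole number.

19899 annual layers

Specimen A: after corrections the count is 22658 + 8 = 22666 annual layers.
A: 29135.0 mm over 22666 years gives 29135.0 / 22666 ≈ 1.285 mm/year.
Specimen B: 25569.7 mm / 1.285 mm per year = 19898.60 years ≈ 19899 annual layers.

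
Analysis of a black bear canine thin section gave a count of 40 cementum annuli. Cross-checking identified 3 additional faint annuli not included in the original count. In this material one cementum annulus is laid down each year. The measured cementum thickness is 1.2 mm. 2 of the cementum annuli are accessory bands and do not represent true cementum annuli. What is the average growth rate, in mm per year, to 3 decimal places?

After corrections the count is 40 − 2 + 3 = 41 cementum annuli.
Mean rate = 1.2 mm / 41 years ≈ 0.029 mm per year.

0.029 mm per year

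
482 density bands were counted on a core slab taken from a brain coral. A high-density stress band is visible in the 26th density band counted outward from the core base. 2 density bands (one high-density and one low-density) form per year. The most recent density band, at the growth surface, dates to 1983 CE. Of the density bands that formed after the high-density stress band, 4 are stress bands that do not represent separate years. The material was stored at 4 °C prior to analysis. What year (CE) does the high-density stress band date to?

The high-density stress band sits at density band 26 from the core base, so 482 − 26 = 456 density bands formed after it.
Excluding 4 false density bands: 456 − 4 = 452.
Dividing by 2 density bands per year: 452 / 2 = 226 years.
1983 − 226 = 1757 CE.

1757 CE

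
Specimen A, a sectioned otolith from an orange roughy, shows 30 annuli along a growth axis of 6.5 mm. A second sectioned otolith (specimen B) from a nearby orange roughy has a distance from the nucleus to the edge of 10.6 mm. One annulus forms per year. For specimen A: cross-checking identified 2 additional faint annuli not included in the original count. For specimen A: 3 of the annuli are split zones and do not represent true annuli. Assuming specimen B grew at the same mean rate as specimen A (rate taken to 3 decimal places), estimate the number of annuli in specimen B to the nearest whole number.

47 annuli

Specimen A: after corrections the count is 30 − 3 + 2 = 29 annuli.
A: 6.5 mm over 29 years gives 6.5 / 29 ≈ 0.224 mm per year.
Specimen B: 10.6 mm / 0.224 mm per year = 47.32 years ≈ 47 annuli.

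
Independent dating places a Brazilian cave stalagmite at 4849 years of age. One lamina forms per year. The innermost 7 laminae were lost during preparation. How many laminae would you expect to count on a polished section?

4842 laminae

Expected laminae over 4849 years: 4849.
Less the 7 uncaptured laminae: 4849 − 7 = 4842.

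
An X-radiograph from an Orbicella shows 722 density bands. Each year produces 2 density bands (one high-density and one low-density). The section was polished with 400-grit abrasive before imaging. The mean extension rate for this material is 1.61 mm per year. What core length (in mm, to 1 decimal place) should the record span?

With 2 density bands per year, 722 / 2 = 361 years.
Predicted length = 1.61 mm/year × 361 years = 581.2 mm.

581.2 mm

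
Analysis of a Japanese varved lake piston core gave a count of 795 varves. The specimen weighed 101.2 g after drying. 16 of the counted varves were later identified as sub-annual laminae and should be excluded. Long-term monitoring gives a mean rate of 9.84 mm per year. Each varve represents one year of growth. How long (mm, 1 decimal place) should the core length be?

7665.4 mm

Adjusted count: 795 − 16 = 779 varves.
Length ≈ 9.84 × 779 = 7665.4 mm.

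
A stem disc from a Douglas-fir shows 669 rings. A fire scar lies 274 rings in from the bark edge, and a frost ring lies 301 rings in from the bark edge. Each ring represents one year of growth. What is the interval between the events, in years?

301 − 274 = 27 rings lie between the two events.
At one ring per year, 27 years elapsed between them.

27 yr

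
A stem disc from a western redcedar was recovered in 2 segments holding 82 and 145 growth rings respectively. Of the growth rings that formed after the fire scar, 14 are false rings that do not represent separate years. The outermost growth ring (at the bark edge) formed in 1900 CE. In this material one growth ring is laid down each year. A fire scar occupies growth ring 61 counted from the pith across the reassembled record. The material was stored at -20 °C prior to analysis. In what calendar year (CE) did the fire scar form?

1748 CE

Total growth rings = 82 + 145 = 227.
The fire scar sits at growth ring 61 from the pith, so 227 − 61 = 166 growth rings formed after it.
Removing the 14 false growth rings leaves 166 − 14 = 152 true growth rings beyond the fire scar.
1900 − 152 = 1748 CE.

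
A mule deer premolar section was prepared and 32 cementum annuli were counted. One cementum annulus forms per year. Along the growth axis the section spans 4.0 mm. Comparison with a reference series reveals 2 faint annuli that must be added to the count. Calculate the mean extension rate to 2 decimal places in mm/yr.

0.12 mm/yr

Adjusted count: 32 + 2 = 34 cementum annuli.
4.0 mm over 34 years gives 4.0 / 34 ≈ 0.12 mm/yr.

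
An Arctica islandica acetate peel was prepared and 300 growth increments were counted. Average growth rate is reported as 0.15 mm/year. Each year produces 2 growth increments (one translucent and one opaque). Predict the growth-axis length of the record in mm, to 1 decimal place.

22.5 mm

Dividing by 2 growth increments per year: 300 / 2 = 150 years.
Length ≈ 0.15 × 150 = 22.5 mm.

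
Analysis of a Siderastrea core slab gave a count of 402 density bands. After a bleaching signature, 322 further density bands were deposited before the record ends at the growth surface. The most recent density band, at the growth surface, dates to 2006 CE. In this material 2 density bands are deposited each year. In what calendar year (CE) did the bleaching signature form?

There are 322 density bands younger than the bleaching signature.
322 density bands at 2 per year is 322 / 2 = 161 years.
The density band at the growth surface is 2006 CE, so the bleaching signature dates to 2006 − 161 = 1845 CE.

1845 CE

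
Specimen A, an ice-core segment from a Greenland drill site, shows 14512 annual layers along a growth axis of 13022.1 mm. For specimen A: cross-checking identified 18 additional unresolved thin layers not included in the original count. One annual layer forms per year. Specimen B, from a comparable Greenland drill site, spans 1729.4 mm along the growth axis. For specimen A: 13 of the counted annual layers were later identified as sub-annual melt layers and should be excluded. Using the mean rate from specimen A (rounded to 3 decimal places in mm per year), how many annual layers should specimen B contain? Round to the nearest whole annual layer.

1928 annual layers

Specimen A: correcting the raw count gives 14512 − 13 + 18 = 14517 true annual layers.
A: Mean rate = 13022.1 mm / 14517 years ≈ 0.897 mm per year.
Specimen B: 1729.4 mm / 0.897 mm per year = 1927.98 years ≈ 1928 annual layers.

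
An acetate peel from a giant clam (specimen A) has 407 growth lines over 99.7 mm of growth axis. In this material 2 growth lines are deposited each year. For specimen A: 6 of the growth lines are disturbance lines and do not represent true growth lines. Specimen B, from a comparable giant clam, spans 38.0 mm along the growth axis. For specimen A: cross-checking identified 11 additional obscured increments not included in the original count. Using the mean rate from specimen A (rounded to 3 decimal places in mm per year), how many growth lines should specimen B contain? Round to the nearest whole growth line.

157 growth lines

Specimen A: true growth line count = 407 − 6 + 11 = 412.
Specimen A: 412 growth lines at 2 per year is 412 / 2 = 206 years.
A: Mean rate = 99.7 mm / 206 years ≈ 0.484 mm per year.
B spans 38.0 / 0.484 = 78.51 years; at 2 growth lines per year that is 78.51 × 2 ≈ 157 growth lines.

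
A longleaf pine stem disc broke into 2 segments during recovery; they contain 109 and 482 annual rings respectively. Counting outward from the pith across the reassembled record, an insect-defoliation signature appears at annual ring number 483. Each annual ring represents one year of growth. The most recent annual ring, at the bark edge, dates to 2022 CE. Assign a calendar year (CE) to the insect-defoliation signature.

Total annual rings = 109 + 482 = 591.
Between annual ring 483 and the bark edge there are 591 − 483 = 108 annual rings.
Counting back 108 years from 2022 CE places the insect-defoliation signature in 2022 − 108 = 1914 CE.

1914 CE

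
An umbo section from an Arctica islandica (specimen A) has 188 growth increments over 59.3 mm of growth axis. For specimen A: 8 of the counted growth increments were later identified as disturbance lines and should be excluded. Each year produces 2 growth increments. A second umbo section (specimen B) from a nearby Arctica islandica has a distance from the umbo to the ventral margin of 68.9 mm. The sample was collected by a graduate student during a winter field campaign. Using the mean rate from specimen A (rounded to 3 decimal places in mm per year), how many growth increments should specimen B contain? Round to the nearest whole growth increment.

209 growth increments

Specimen A: adjusted count: 188 − 8 = 180 growth increments.
Specimen A: 180 growth increments at 2 per year is 180 / 2 = 90 years.
A: 59.3 mm over 90 years gives 59.3 / 90 ≈ 0.659 mm/yr.
B spans 68.9 / 0.659 = 104.55 years; at 2 growth increments per year that is 104.55 × 2 ≈ 209 growth increments.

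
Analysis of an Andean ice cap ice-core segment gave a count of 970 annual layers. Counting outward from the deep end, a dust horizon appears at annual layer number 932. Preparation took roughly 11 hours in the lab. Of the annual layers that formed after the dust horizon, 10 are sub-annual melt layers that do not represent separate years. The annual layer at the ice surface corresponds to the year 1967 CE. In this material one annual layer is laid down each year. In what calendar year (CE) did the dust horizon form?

The dust horizon sits at annual layer 932 from the deep end, so 970 − 932 = 38 annual layers formed after it.
Removing the 10 false annual layers leaves 38 − 10 = 28 true annual layers beyond the dust horizon.
The annual layer at the ice surface is 1967 CE, so the dust horizon dates to 1967 − 28 = 1939 CE.

1939 CE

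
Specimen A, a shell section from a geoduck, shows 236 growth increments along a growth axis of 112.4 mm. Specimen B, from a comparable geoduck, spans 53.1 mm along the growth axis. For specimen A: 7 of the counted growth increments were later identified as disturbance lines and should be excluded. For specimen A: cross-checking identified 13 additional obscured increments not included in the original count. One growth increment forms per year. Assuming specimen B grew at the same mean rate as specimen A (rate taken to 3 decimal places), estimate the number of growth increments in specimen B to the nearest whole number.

Specimen A: after corrections the count is 236 − 7 + 13 = 242 growth increments.
A: Mean rate = 112.4 mm / 242 years ≈ 0.464 mm/yr.
B spans 53.1 / 0.464 = 114.44 years ≈ 114 growth increments.

114 growth increments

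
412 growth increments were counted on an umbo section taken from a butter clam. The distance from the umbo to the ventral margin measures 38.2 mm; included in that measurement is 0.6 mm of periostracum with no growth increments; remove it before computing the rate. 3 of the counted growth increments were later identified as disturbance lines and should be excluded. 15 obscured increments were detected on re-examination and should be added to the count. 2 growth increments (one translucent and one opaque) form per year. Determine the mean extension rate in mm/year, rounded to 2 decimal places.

Correcting the raw count gives 412 − 3 + 15 = 424 true growth increments.
With 2 growth increments per year, 424 / 2 = 212 years.
The growth record spans 38.2 − 0.6 = 37.6 mm.
Extension rate ≈ 37.6 / 212 = 0.18 mm/year.

0.18 mm/year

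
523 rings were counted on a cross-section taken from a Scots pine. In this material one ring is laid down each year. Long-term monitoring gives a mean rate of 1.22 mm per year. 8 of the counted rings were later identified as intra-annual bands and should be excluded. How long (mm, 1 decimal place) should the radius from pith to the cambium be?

628.3 mm

Correcting the raw count gives 523 − 8 = 515 true rings.
Predicted length = 1.22 mm/year × 515 years = 628.3 mm.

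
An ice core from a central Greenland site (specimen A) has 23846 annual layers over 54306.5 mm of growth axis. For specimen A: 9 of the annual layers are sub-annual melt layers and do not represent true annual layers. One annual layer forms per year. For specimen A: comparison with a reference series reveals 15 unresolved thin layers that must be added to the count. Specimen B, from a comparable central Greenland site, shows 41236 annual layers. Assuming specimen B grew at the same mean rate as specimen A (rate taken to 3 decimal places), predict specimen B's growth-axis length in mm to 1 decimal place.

Specimen A: true annual layer count = 23846 − 9 + 15 = 23852.
A: Mean rate = 54306.5 mm / 23852 years ≈ 2.277 mm per year.
B's length ≈ 2.277 × 41236 = 93894.4 mm.

93894.4 mm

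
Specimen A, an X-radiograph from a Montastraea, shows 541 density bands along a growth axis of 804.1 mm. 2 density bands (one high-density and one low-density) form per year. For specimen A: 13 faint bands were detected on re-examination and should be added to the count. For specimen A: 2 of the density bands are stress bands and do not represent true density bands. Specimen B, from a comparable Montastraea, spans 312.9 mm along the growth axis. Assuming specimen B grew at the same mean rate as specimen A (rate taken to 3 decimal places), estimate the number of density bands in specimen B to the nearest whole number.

215 density bands

Specimen A: after corrections the count is 541 − 2 + 13 = 552 density bands.
Specimen A: with 2 density bands per year, 552 / 2 = 276 years.
A: 804.1 mm over 276 years gives 804.1 / 276 ≈ 2.913 mm/year.
B spans 312.9 / 2.913 = 107.42 years; at 2 density bands per year that is 107.42 × 2 ≈ 215 density bands.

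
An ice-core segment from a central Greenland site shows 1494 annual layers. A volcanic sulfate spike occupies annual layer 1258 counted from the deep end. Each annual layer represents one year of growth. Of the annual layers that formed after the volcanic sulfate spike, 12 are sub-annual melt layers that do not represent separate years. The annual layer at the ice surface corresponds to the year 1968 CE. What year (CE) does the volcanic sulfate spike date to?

The volcanic sulfate spike sits at annual layer 1258 from the deep end, so 1494 − 1258 = 236 annual layers formed after it.
236 − 12 false = 224 true annual layers after the volcanic sulfate spike.
1968 − 224 = 1744 CE.

1744 CE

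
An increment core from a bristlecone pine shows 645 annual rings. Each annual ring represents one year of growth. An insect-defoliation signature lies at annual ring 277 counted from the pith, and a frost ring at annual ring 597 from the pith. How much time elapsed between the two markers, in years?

The two markers are separated by 597 − 277 = 320 annual rings.
That is 320 years at one annual ring per year.

320 years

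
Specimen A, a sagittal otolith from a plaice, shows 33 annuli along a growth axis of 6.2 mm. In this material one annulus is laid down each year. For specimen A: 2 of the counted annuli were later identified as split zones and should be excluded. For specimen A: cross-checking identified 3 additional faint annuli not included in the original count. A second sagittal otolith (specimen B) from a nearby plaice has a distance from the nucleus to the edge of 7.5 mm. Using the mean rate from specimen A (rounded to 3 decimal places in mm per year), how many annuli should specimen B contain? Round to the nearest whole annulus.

Specimen A: true annulus count = 33 − 2 + 3 = 34.
A: Mean rate = 6.2 mm / 34 years ≈ 0.182 mm per year.
B spans 7.5 / 0.182 = 41.21 years ≈ 41 annuli.

41 annuli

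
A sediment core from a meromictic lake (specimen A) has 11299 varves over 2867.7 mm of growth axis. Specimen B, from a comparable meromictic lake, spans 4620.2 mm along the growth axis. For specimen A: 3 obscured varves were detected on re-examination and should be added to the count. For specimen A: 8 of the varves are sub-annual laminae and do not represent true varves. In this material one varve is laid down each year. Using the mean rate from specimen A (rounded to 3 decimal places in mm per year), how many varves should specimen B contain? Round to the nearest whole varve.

Specimen A: correcting the raw count gives 11299 − 8 + 3 = 11294 true varves.
A: 2867.7 mm over 11294 years gives 2867.7 / 11294 ≈ 0.254 mm per year.
B spans 4620.2 / 0.254 = 18189.76 years ≈ 18190 varves.

18190 varves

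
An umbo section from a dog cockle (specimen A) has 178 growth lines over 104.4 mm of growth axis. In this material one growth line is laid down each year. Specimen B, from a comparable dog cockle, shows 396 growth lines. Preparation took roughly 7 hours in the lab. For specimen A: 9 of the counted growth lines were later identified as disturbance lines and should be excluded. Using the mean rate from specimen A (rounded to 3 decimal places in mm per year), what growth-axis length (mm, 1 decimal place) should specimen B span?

Specimen A: correcting the raw count gives 178 − 9 = 169 true growth lines.
A: Extension rate ≈ 104.4 / 169 = 0.618 mm per year.
Length of B = 0.618 × 396 = 244.7 mm.

244.7 mm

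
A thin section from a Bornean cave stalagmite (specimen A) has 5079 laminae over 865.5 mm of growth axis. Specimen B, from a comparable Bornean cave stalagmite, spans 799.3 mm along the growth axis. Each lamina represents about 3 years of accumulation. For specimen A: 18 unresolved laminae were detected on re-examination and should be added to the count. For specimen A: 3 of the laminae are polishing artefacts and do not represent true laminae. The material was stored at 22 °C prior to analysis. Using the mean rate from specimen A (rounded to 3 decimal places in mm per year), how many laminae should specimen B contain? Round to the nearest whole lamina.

Specimen A: correcting the raw count gives 5079 − 3 + 18 = 5094 true laminae.
Specimen A: multiplying by 3 years per lamina: 5094 × 3 = 15282 years.
A: Mean rate = 865.5 mm / 15282 years ≈ 0.057 mm/yr.
Specimen B: 799.3 mm / 0.057 mm per year = 14022.81 years; at 3 years per lamina that is 14022.81 / 3 ≈ 4674 laminae.

4674 laminae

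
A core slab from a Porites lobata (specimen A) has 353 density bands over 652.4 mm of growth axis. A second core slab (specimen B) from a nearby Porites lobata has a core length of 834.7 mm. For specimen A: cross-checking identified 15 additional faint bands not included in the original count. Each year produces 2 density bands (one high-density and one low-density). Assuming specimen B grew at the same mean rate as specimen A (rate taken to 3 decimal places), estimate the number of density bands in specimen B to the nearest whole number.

Specimen A: after corrections the count is 353 + 15 = 368 density bands.
Specimen A: with 2 density bands per year, 368 / 2 = 184 years.
A: Extension rate ≈ 652.4 / 184 = 3.546 mm/yr.
B spans 834.7 / 3.546 = 235.39 years; at 2 density bands per year that is 235.39 × 2 ≈ 471 density bands.

471 density bands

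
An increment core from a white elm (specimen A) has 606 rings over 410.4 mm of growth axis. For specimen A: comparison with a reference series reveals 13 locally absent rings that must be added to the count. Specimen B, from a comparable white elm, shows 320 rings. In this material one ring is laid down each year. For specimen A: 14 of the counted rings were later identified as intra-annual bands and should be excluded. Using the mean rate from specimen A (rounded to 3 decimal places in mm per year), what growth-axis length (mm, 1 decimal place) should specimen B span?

217.0 mm

Specimen A: after corrections the count is 606 − 14 + 13 = 605 rings.
A: Extension rate ≈ 410.4 / 605 = 0.678 mm/yr.
B's length ≈ 0.678 × 320 = 217.0 mm.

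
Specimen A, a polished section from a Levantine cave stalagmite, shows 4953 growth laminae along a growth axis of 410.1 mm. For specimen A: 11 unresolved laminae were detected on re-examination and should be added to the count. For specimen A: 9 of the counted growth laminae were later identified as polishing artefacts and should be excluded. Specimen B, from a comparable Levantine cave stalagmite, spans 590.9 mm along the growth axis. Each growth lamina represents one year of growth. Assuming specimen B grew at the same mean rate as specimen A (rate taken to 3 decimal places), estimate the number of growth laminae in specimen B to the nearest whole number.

7119 growth laminae

Specimen A: adjusted count: 4953 − 9 + 11 = 4955 growth laminae.
A: 410.1 mm over 4955 years gives 410.1 / 4955 ≈ 0.083 mm/yr.
B spans 590.9 / 0.083 = 7119.28 years ≈ 7119 growth laminae.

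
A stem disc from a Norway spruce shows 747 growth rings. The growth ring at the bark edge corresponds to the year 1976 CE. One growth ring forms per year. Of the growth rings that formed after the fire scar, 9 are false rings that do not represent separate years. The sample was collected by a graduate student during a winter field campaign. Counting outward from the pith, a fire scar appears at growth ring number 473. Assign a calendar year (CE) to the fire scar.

Between growth ring 473 and the bark edge there are 747 − 473 = 274 growth rings.
Removing the 9 false growth rings leaves 274 − 9 = 265 true growth rings beyond the fire scar.
Counting back 265 years from 1976 CE places the fire scar in 1976 − 265 = 1711 CE.

1711 CE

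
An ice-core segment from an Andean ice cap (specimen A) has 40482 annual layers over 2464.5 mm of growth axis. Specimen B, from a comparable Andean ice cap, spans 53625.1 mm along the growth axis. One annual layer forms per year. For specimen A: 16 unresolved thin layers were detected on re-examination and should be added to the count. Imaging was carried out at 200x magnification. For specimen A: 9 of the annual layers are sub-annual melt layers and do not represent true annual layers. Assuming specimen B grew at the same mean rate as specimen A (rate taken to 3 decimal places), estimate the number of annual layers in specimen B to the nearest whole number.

879100 annual layers

Specimen A: adjusted count: 40482 − 9 + 16 = 40489 annual layers.
A: 2464.5 mm over 40489 years gives 2464.5 / 40489 ≈ 0.061 mm per year.
For B, 53625.1 / 0.061 = 879100.00 years ≈ 879100 annual layers.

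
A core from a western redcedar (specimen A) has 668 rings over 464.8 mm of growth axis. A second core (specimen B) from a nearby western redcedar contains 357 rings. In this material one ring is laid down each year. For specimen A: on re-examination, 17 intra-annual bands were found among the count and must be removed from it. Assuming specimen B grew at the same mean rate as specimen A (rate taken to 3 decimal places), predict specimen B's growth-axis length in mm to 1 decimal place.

254.9 mm

Specimen A: true ring count = 668 − 17 = 651.
A: Mean rate = 464.8 mm / 651 years ≈ 0.714 mm per year.
Length of B = 0.714 × 357 = 254.9 mm.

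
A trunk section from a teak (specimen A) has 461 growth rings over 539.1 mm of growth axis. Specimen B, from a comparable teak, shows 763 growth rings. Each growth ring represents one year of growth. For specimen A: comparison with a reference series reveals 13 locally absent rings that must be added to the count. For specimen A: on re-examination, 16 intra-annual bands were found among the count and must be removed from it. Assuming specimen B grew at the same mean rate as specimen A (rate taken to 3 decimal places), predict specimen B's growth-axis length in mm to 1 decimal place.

Specimen A: true growth ring count = 461 − 16 + 13 = 458.
A: Extension rate ≈ 539.1 / 458 = 1.177 mm/yr.
B's length ≈ 1.177 × 763 = 898.1 mm.

898.1 mm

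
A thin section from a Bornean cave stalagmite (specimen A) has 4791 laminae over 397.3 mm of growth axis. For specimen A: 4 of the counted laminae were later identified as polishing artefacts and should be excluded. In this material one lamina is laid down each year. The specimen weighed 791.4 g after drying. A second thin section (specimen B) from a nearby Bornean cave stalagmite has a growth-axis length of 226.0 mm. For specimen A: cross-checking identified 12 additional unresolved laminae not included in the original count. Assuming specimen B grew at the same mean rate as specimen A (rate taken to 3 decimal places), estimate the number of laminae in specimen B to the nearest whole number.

Specimen A: adjusted count: 4791 − 4 + 12 = 4799 laminae.
A: Mean rate = 397.3 mm / 4799 years ≈ 0.083 mm per year.
For B, 226.0 / 0.083 = 2722.89 years ≈ 2723 laminae.

2723 laminae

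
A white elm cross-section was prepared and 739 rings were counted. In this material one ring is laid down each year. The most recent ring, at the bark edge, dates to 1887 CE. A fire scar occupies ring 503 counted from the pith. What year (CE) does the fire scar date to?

The fire scar sits at ring 503 from the pith, so 739 − 503 = 236 rings formed after it.
Counting back 236 years from 1887 CE places the fire scar in 1887 − 236 = 1651 CE.

1651 CE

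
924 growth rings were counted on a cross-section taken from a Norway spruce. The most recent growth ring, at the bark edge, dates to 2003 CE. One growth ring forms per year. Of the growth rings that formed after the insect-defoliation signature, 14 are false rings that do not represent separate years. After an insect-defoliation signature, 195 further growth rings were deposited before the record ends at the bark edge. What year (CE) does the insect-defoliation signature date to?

1822 CE

There are 195 growth rings younger than the insect-defoliation signature.
Excluding 14 false growth rings: 195 − 14 = 181.
2003 − 181 = 1822 CE.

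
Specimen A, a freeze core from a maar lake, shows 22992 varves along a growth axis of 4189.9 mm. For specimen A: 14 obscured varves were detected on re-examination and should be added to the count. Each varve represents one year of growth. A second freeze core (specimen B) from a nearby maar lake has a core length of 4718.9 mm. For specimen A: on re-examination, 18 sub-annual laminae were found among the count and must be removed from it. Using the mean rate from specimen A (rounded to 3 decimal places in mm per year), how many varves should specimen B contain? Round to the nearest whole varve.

25928 varves

Specimen A: correcting the raw count gives 22992 − 18 + 14 = 22988 true varves.
A: 4189.9 mm over 22988 years gives 4189.9 / 22988 ≈ 0.182 mm/yr.
Specimen B: 4718.9 mm / 0.182 mm per year = 25928.02 years ≈ 25928 varves.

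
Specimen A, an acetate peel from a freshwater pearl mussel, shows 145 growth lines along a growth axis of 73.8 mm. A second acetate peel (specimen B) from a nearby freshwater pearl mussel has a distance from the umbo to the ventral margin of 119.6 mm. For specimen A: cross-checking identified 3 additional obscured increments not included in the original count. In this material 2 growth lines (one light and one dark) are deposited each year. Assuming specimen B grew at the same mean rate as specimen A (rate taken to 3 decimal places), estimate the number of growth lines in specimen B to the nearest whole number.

Specimen A: after corrections the count is 145 + 3 = 148 growth lines.
Specimen A: with 2 growth lines per year, 148 / 2 = 74 years.
A: 73.8 mm over 74 years gives 73.8 / 74 ≈ 0.997 mm/year.
For B, 119.6 / 0.997 = 119.96 years; at 2 growth lines per year that is 119.96 × 2 ≈ 240 growth lines.

240 growth lines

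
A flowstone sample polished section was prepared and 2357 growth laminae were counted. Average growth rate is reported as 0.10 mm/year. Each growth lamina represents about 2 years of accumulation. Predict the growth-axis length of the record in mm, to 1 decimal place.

At 2 years per growth lamina, 2357 × 2 = 4714 years.
Predicted length = 0.10 mm/year × 4714 years = 471.4 mm.

471.4 mm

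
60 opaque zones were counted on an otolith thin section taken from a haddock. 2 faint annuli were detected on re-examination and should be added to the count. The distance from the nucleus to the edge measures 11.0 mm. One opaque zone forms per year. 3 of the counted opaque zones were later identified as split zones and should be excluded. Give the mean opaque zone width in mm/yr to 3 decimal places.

Correcting the raw count gives 60 − 3 + 2 = 59 true opaque zones.
Mean rate = 11.0 mm / 59 years ≈ 0.186 mm/yr.

0.186 mm/yr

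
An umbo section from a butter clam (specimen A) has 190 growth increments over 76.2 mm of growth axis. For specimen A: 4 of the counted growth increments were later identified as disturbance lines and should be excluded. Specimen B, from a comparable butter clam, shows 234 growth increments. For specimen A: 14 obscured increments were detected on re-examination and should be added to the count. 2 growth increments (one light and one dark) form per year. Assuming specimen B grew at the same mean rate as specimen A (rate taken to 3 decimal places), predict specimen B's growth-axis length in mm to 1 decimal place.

89.2 mm

Specimen A: after corrections the count is 190 − 4 + 14 = 200 growth increments.
Specimen A: with 2 growth increments per year, 200 / 2 = 100 years.
A: 76.2 mm over 100 years gives 76.2 / 100 ≈ 0.762 mm/year.
Specimen B: with 2 growth increments per year, 234 / 2 = 117 years. Length of B = 0.762 × 117 = 89.2 mm.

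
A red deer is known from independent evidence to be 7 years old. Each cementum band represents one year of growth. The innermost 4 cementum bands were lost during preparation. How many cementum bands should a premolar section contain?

Expected cementum bands over 7 years: 7.
Less the 4 uncaptured cementum bands: 7 − 4 = 3.

3 cementum bands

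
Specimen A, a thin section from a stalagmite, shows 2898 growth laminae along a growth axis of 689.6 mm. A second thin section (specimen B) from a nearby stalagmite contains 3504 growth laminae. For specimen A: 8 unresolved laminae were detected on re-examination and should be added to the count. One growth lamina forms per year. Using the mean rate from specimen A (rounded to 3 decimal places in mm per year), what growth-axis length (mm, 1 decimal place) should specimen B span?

830.4 mm

Specimen A: correcting the raw count gives 2898 + 8 = 2906 true growth laminae.
A: 689.6 mm over 2906 years gives 689.6 / 2906 ≈ 0.237 mm/yr.
B's length ≈ 0.237 × 3504 = 830.4 mm.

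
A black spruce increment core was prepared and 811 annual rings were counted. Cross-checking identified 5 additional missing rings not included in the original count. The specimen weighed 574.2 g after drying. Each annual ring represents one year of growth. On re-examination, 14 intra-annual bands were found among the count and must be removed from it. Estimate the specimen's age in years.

802 yr

True annual ring count = 811 − 14 + 5 = 802.
One annual ring per year makes the duration 802 years.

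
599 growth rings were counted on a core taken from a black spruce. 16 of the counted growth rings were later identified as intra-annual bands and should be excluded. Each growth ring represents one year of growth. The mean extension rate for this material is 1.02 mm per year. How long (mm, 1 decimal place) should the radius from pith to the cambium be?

594.7 mm

Correcting the raw count gives 599 − 16 = 583 true growth rings.
Predicted length = 1.02 mm/year × 583 years = 594.7 mm.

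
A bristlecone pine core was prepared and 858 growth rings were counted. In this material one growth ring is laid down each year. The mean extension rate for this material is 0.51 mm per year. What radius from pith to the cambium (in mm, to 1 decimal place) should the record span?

The record spans 858 years at 0.51 mm per year.
Predicted length = 0.51 mm/year × 858 years = 437.6 mm.

437.6 mm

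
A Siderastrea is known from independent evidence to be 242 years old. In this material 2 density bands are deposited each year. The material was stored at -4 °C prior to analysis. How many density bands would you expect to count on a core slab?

484 density bands

242 years at 2 density bands per year gives 242 × 2 = 484 density bands.
So 484 density bands should be present.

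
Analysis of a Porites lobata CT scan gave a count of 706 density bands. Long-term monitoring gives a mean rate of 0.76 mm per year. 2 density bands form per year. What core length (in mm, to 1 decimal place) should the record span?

268.3 mm

706 density bands at 2 per year is 706 / 2 = 353 years.
Predicted length = 0.76 mm/year × 353 years = 268.3 mm.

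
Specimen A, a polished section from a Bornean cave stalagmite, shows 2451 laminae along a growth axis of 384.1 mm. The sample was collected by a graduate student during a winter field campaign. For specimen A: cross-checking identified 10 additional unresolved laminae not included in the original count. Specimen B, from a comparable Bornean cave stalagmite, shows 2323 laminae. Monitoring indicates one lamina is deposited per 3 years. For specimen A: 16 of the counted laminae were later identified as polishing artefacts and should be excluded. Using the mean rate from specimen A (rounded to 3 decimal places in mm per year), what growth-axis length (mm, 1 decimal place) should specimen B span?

362.4 mm

Specimen A: true lamina count = 2451 − 16 + 10 = 2445.
Specimen A: at 3 years per lamina, 2445 × 3 = 7335 years.
A: Mean rate = 384.1 mm / 7335 years ≈ 0.052 mm/yr.
Specimen B: multiplying by 3 years per lamina: 2323 × 3 = 6969 years. B's length ≈ 0.052 × 6969 = 362.4 mm.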